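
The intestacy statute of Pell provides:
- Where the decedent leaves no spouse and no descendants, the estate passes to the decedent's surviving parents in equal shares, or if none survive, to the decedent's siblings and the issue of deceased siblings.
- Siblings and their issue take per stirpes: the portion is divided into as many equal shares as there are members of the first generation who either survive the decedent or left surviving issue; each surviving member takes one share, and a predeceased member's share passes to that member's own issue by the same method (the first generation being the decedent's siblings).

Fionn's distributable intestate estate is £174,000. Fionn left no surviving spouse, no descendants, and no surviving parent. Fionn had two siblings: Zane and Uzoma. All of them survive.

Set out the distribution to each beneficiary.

The entire £174,000 passes to the siblings and their issue.
That amount (£174,000) is divided into 2 shares of £87,000: Zane and Uzoma each take £87,000.

Zane: £87,000; Uzoma: £87,000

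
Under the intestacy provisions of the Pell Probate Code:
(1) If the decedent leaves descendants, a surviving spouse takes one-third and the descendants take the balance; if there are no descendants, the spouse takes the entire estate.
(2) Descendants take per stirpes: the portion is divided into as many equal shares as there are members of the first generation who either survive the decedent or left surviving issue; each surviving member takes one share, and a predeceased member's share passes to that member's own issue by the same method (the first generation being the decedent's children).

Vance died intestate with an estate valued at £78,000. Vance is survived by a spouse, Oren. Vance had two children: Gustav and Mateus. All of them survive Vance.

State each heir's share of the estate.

Oren takes one-third of £78,000 = £26,000. The remaining £52,000 passes to the descendants.
The descendants' portion (£52,000) is divided into 2 shares of £26,000: Gustav and Mateus each take £26,000.

Oren: £26,000; Gustav: £26,000; Mateus: £26,000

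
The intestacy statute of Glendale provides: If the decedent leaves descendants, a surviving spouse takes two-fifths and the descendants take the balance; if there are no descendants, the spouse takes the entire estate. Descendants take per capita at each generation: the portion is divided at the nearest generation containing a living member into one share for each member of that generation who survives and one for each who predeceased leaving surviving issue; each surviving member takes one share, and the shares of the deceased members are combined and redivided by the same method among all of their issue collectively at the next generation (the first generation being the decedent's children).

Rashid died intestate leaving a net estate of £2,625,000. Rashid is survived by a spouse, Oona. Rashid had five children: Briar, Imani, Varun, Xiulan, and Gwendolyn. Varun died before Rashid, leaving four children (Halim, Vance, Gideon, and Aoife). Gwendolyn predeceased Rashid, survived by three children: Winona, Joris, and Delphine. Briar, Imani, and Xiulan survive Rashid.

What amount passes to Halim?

Halim receives £90,000.

Oona takes two-fifths of £2,625,000 = £1,050,000. The remaining £1,575,000 passes to the descendants.
The descendants' portion (£1,575,000) is divided at the children's generation into 5 shares of £315,000. Briar, Imani, and Xiulan each take £315,000. The 2 shares of the deceased (Varun and Gwendolyn) are combined into a pool of £630,000.
That pool (£630,000) is divided at the grandchildren's generation equally among Halim, Vance, Gideon, Aoife, Winona, Joris, and Delphine: £90,000 each.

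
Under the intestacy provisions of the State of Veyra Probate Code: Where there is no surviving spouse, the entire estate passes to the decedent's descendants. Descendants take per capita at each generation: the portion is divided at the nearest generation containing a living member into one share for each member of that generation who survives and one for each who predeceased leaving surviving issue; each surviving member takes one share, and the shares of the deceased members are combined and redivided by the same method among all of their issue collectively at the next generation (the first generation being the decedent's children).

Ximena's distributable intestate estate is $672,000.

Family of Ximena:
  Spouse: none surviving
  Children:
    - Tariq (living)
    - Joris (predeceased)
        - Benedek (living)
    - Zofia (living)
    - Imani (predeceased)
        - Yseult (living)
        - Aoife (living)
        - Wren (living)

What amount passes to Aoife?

Aoife receives $84,000.

The entire $672,000 passes to the descendants.
That amount ($672,000) is divided at the children's generation into 4 shares of $168,000. Tariq and Zofia each take $168,000. The 2 shares of the deceased (Joris and Imani) are combined into a pool of $336,000.
That pool ($336,000) is divided at the grandchildren's generation equally among Benedek, Yseult, Aoife, and Wren: $84,000 each.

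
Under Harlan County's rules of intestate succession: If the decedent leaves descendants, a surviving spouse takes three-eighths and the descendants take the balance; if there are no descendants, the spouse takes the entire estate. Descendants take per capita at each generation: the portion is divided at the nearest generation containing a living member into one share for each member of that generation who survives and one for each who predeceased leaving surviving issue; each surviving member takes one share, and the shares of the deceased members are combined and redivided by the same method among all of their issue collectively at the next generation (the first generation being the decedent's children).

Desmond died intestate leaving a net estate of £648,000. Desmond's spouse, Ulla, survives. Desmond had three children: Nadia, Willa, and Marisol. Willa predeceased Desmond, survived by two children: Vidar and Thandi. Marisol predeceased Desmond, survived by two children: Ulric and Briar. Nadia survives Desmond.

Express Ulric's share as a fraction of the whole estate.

Ulric receives 5/48 of the estate.

Ulla takes three-eighths of £648,000 = £243,000. The remaining £405,000 passes to the descendants.
The descendants' portion (£405,000) is divided at the children's generation into 3 shares of £135,000. Nadia takes £135,000. The 2 shares of the deceased (Willa and Marisol) are combined into a pool of £270,000.
That pool (£270,000) is divided at the grandchildren's generation equally among Vidar, Thandi, Ulric, and Briar: £67,500 each.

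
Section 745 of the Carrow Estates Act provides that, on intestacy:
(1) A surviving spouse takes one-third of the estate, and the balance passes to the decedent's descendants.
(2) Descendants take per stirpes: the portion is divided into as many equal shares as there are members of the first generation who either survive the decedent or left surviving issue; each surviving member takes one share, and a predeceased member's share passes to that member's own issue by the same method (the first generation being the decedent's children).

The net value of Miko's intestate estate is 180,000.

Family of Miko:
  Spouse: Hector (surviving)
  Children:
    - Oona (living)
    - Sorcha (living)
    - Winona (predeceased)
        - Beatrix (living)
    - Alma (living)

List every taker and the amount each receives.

Hector takes one-third of 180,000 = 60,000. The remaining 120,000 passes to the descendants.
The descendants' portion (120,000) is divided into 4 shares of 30,000: Oona, Sorcha, and Alma each take 30,000; Winona's 30,000 share passes to Winona's issue.
Winona's share (30,000) passes entirely to Beatrix.

Hector: 60,000; Oona: 30,000; Sorcha: 30,000; Beatrix: 30,000; Alma: 30,000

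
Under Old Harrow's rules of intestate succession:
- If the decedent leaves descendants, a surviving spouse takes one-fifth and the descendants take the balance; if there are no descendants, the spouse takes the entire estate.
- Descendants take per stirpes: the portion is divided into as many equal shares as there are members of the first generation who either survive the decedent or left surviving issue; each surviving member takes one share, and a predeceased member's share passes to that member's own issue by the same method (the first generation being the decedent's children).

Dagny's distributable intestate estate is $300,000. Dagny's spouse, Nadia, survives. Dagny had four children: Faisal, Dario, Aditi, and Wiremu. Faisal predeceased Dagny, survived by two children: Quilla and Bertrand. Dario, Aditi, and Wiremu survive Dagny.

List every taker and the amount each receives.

Nadia: $60,000; Quilla: $30,000; Bertrand: $30,000; Dario: $60,000; Aditi: $60,000; Wiremu: $60,000

Nadia takes one-fifth of $300,000 = $60,000. The remaining $240,000 passes to the descendants.
The descendants' portion ($240,000) is divided into 4 shares of $60,000: Dario, Aditi, and Wiremu each take $60,000; Faisal's $60,000 share passes to Faisal's issue.
Faisal's share ($60,000) is divided into 2 shares of $30,000: Quilla and Bertrand each take $30,000.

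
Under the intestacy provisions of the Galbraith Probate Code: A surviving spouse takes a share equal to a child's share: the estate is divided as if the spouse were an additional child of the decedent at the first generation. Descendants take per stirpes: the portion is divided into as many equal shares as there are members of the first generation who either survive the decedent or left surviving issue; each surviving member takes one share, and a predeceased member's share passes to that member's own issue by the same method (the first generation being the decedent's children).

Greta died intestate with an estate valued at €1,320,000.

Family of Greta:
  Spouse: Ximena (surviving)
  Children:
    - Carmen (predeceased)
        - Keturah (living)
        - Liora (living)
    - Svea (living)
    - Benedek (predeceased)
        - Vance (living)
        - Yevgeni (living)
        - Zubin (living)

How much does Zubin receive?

Zubin receives €110,000.

The spouse counts as an additional share at the children's level, so there are 4 primary shares of €330,000. Ximena takes one such share (€330,000).
The children's combined portion (€990,000) is divided into 3 shares of €330,000: Svea takes €330,000; Carmen's €330,000 share passes to Carmen's issue; Benedek's €330,000 share passes to Benedek's issue.
Carmen's share (€330,000) is divided into 2 shares of €165,000: Keturah and Liora each take €165,000.
Benedek's share (€330,000) is divided into 3 shares of €110,000: Vance, Yevgeni, and Zubin each take €110,000.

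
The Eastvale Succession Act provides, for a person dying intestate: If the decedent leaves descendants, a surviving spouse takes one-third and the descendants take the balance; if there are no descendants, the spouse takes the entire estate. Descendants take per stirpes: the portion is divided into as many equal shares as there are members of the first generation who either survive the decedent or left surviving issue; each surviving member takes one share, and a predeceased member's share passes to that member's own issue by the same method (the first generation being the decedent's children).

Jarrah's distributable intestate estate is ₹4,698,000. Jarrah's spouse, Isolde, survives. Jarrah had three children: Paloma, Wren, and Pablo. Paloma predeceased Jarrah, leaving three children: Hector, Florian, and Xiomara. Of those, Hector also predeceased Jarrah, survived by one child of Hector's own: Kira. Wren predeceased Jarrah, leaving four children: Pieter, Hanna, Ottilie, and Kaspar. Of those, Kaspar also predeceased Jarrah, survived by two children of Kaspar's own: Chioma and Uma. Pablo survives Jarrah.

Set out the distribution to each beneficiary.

Isolde: ₹1,566,000; Kira: ₹348,000; Florian: ₹348,000; Xiomara: ₹348,000; Pieter: ₹261,000; Hanna: ₹261,000; Ottilie: ₹261,000; Chioma: ₹130,500; Uma: ₹130,500; Pablo: ₹1,044,000

Isolde takes one-third of ₹4,698,000 = ₹1,566,000. The remaining ₹3,132,000 passes to the descendants.
The descendants' portion (₹3,132,000) is divided into 3 shares of ₹1,044,000: Pablo takes ₹1,044,000; Paloma's ₹1,044,000 share passes to Paloma's issue; Wren's ₹1,044,000 share passes to Wren's issue.
Paloma's share (₹1,044,000) is divided into 3 shares of ₹348,000: Florian and Xiomara each take ₹348,000; Hector's ₹348,000 share passes to Hector's issue.
Hector's share (₹348,000) passes entirely to Kira.
Wren's share (₹1,044,000) is divided into 4 shares of ₹261,000: Pieter, Hanna, and Ottilie each take ₹261,000; Kaspar's ₹261,000 share passes to Kaspar's issue.
Kaspar's share (₹261,000) is divided into 2 shares of ₹130,500: Chioma and Uma each take ₹130,500.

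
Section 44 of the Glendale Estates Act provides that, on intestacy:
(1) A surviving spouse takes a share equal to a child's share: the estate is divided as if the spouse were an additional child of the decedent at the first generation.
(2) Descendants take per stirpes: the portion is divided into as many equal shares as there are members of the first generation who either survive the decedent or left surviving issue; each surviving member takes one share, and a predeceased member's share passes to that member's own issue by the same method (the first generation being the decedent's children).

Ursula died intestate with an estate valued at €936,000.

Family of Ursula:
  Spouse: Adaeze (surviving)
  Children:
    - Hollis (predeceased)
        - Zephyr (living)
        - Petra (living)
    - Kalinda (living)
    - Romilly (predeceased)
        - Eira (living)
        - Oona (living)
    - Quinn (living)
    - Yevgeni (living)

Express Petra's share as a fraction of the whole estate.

Petra receives 1/12 of the estate.

The spouse counts as an additional share at the children's level, so there are 6 primary shares of €156,000. Adaeze takes one such share (€156,000).
The children's combined portion (€780,000) is divided into 5 shares of €156,000: Kalinda, Quinn, and Yevgeni each take €156,000; Hollis's €156,000 share passes to Hollis's issue; Romilly's €156,000 share passes to Romilly's issue.
Hollis's share (€156,000) is divided into 2 shares of €78,000: Zephyr and Petra each take €78,000.
Romilly's share (€156,000) is divided into 2 shares of €78,000: Eira and Oona each take €78,000.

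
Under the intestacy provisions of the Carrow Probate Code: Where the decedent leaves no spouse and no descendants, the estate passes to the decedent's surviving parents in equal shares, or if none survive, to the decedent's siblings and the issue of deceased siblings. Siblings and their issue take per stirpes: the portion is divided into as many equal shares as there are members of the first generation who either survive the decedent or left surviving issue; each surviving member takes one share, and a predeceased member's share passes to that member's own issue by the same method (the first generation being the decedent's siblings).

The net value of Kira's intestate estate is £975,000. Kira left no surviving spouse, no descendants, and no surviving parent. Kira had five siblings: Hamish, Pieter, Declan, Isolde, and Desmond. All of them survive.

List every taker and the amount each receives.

Hamish: £195,000; Pieter: £195,000; Declan: £195,000; Isolde: £195,000; Desmond: £195,000

The entire £975,000 passes to the siblings and their issue.
That amount (£975,000) is divided into 5 shares of £195,000: Hamish, Pieter, Declan, Isolde, and Desmond each take £195,000.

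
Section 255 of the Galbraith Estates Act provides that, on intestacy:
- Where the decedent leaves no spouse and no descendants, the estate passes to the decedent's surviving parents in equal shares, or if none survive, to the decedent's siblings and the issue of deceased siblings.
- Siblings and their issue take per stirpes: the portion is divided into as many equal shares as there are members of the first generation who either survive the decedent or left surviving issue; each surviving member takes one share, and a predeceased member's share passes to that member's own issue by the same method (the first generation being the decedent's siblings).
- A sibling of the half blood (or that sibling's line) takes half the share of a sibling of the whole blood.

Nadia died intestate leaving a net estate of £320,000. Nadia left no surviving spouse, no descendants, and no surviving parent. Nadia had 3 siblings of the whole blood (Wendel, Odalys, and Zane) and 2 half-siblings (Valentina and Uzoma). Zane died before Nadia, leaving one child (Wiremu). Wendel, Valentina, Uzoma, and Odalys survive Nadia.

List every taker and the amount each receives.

Wendel: £80,000; Valentina: £40,000; Uzoma: £40,000; Odalys: £80,000; Wiremu: £80,000

The entire £320,000 passes to the siblings and their issue.
Counting each half-blood sibling's line as half a unit, there are 4 units in £320,000, so one unit is £80,000. Whole-blood lines (Wendel, Odalys, and Zane) take £80,000 each; half-blood lines (Valentina and Uzoma) take £40,000 each.
Zane's share (£80,000) passes entirely to Wiremu.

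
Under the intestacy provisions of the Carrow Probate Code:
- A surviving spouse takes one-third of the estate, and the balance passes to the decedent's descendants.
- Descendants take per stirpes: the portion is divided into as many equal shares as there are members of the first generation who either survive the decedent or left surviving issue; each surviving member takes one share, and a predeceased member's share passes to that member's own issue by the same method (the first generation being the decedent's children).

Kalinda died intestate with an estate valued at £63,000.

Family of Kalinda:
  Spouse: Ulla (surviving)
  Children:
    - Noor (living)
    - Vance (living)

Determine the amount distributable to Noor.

Noor receives £21,000.

Ulla takes one-third of £63,000 = £21,000. The remaining £42,000 passes to the descendants.
The descendants' portion (£42,000) is divided into 2 shares of £21,000: Noor and Vance each take £21,000.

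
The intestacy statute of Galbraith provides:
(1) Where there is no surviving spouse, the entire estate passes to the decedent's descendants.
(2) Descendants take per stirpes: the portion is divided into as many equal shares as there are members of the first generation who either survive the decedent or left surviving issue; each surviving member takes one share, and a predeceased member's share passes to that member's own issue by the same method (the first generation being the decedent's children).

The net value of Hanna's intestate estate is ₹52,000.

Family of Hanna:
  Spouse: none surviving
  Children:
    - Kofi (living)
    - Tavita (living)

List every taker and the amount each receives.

The entire ₹52,000 passes to the descendants.
That amount (₹52,000) is divided into 2 shares of ₹26,000: Kofi and Tavita each take ₹26,000.

Kofi: ₹26,000; Tavita: ₹26,000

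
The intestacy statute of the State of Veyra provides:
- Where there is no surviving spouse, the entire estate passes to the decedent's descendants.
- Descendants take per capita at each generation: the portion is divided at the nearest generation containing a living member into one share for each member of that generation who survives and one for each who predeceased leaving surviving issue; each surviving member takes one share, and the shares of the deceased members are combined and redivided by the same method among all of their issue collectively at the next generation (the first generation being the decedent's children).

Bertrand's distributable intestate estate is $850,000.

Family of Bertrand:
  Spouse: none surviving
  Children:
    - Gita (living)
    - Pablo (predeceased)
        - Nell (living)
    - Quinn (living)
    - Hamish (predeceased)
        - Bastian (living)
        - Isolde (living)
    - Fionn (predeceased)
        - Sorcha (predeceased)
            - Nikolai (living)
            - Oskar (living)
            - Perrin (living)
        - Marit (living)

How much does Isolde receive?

Isolde receives $102,000.

The entire $850,000 passes to the descendants.
That amount ($850,000) is divided at the children's generation into 5 shares of $170,000. Gita and Quinn each take $170,000. The 3 shares of the deceased (Pablo, Hamish, and Fionn) are combined into a pool of $510,000.
That pool ($510,000) is divided at the grandchildren's generation into 5 shares of $102,000. Nell, Bastian, Isolde, and Marit each take $102,000. The remaining share for the deceased Sorcha ($102,000) is carried to the next generation.
That pool ($102,000) is divided at the great-grandchildren's generation equally among Nikolai, Oskar, and Perrin: $34,000 each.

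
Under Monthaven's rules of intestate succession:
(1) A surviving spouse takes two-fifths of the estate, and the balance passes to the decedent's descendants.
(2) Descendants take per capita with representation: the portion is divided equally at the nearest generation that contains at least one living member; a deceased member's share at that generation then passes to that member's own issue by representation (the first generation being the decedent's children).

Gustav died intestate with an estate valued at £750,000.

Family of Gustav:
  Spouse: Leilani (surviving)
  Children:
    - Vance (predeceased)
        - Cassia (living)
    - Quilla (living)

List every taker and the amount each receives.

Leilani: £300,000; Cassia: £225,000; Quilla: £225,000

Leilani takes two-fifths of £750,000 = £300,000. The remaining £450,000 passes to the descendants.
The descendants' portion (£450,000) is divided into 2 shares of £225,000: Quilla takes £225,000; Vance's £225,000 share passes to Vance's issue.
Vance's share (£225,000) passes entirely to Cassia.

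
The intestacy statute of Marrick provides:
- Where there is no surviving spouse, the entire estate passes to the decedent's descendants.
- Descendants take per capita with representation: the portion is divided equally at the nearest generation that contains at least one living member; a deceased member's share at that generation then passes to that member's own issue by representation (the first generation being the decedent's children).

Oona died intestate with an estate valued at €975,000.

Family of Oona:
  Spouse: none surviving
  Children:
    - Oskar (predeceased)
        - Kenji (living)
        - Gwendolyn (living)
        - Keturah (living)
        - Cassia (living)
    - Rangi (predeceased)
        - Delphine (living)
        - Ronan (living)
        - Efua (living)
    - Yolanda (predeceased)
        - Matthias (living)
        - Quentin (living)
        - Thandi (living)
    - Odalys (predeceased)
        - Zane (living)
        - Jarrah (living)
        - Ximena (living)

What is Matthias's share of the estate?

The entire €975,000 passes to the descendants.
No child survives, so the initial division is made at the grandchildren's generation.
That amount (€975,000) is divided into 13 shares of €75,000: Kenji, Gwendolyn, Keturah, Cassia, Delphine, Ronan, Efua, Matthias, Quentin, Thandi, Zane, Jarrah, and Ximena each take €75,000.

Matthias receives €75,000.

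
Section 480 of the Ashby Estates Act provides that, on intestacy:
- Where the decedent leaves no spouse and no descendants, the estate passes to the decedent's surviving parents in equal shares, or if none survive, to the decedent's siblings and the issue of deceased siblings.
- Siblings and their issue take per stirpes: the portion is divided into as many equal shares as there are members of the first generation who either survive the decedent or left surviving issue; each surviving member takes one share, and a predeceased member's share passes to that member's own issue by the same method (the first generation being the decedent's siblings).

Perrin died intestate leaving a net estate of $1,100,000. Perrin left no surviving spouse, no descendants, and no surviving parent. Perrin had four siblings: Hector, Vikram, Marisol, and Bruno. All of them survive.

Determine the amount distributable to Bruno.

The entire $1,100,000 passes to the siblings and their issue.
That amount ($1,100,000) is divided into 4 shares of $275,000: Hector, Vikram, Marisol, and Bruno each take $275,000.

Bruno receives $275,000.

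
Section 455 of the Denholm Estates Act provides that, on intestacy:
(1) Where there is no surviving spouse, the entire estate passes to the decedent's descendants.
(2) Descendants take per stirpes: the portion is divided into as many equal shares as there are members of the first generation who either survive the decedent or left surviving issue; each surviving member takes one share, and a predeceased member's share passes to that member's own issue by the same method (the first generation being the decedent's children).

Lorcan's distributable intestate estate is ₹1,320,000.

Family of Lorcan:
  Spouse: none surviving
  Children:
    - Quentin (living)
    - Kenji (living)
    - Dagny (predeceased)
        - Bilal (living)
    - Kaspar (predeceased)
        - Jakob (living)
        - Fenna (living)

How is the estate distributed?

The entire ₹1,320,000 passes to the descendants.
That amount (₹1,320,000) is divided into 4 shares of ₹330,000: Quentin and Kenji each take ₹330,000; Dagny's ₹330,000 share passes to Dagny's issue; Kaspar's ₹330,000 share passes to Kaspar's issue.
Dagny's share (₹330,000) passes entirely to Bilal.
Kaspar's share (₹330,000) is divided into 2 shares of ₹165,000: Jakob and Fenna each take ₹165,000.

Quentin: ₹330,000; Kenji: ₹330,000; Bilal: ₹330,000; Jakob: ₹165,000; Fenna: ₹165,000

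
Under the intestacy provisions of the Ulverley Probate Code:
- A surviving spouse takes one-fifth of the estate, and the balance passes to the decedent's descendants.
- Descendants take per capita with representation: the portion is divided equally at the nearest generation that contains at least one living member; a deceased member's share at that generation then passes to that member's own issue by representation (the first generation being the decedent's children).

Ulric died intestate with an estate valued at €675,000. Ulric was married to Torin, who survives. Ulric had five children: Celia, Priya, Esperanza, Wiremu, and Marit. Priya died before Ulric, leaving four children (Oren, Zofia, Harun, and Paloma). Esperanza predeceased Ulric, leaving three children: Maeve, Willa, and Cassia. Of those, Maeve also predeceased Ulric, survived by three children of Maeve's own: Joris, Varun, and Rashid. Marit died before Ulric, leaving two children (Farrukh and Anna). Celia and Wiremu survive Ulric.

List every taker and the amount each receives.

Torin takes one-fifth of €675,000 = €135,000. The remaining €540,000 passes to the descendants.
The descendants' portion (€540,000) is divided into 5 shares of €108,000: Celia and Wiremu each take €108,000; Priya's €108,000 share passes to Priya's issue; Esperanza's €108,000 share passes to Esperanza's issue; Marit's €108,000 share passes to Marit's issue.
Priya's share (€108,000) is divided into 4 shares of €27,000: Oren, Zofia, Harun, and Paloma each take €27,000.
Esperanza's share (€108,000) is divided into 3 shares of €36,000: Willa and Cassia each take €36,000; Maeve's €36,000 share passes to Maeve's issue.
Maeve's share (€36,000) is divided into 3 shares of €12,000: Joris, Varun, and Rashid each take €12,000.
Marit's share (€108,000) is divided into 2 shares of €54,000: Farrukh and Anna each take €54,000.

Torin: €135,000; Celia: €108,000; Oren: €27,000; Zofia: €27,000; Harun: €27,000; Paloma: €27,000; Joris: €12,000; Varun: €12,000; Rashid: €12,000; Willa: €36,000; Cassia: €36,000; Wiremu: €108,000; Farrukh: €54,000; Anna: €54,000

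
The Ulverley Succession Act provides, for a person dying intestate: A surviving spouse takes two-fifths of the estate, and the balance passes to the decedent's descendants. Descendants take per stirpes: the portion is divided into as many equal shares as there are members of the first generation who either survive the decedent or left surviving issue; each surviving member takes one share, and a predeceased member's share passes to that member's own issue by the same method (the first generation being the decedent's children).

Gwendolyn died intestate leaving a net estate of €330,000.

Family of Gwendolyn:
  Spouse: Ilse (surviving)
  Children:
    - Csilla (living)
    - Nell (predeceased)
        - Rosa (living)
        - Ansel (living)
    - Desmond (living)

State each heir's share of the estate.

Ilse: €132,000; Csilla: €66,000; Rosa: €33,000; Ansel: €33,000; Desmond: €66,000

Ilse takes two-fifths of €330,000 = €132,000. The remaining €198,000 passes to the descendants.
The descendants' portion (€198,000) is divided into 3 shares of €66,000: Csilla and Desmond each take €66,000; Nell's €66,000 share passes to Nell's issue.
Nell's share (€66,000) is divided into 2 shares of €33,000: Rosa and Ansel each take €33,000.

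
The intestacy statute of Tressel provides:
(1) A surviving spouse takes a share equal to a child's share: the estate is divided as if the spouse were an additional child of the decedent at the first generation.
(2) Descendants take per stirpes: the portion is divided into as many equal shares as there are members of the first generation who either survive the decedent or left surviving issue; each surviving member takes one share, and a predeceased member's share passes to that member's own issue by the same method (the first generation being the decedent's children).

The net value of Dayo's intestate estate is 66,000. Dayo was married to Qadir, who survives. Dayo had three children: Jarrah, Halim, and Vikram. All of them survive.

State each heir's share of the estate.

The spouse counts as an additional share at the children's level, so there are 4 primary shares of 16,500. Qadir takes one such share (16,500).
The children's combined portion (49,500) is divided into 3 shares of 16,500: Jarrah, Halim, and Vikram each take 16,500.

Qadir: 16,500; Jarrah: 16,500; Halim: 16,500; Vikram: 16,500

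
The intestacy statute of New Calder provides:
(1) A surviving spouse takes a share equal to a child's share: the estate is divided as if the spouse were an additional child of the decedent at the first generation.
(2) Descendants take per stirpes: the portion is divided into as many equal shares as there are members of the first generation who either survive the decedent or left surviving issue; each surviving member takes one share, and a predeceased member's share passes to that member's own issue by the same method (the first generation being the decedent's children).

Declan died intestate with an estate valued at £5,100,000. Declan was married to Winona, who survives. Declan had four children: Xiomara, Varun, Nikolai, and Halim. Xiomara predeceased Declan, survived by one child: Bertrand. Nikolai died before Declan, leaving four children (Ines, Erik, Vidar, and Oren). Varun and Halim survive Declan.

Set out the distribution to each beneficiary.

Winona: £1,020,000; Bertrand: £1,020,000; Varun: £1,020,000; Ines: £255,000; Erik: £255,000; Vidar: £255,000; Oren: £255,000; Halim: £1,020,000

The spouse counts as an additional share at the children's level, so there are 5 primary shares of £1,020,000. Winona takes one such share (£1,020,000).
The children's combined portion (£4,080,000) is divided into 4 shares of £1,020,000: Varun and Halim each take £1,020,000; Xiomara's £1,020,000 share passes to Xiomara's issue; Nikolai's £1,020,000 share passes to Nikolai's issue.
Xiomara's share (£1,020,000) passes entirely to Bertrand.
Nikolai's share (£1,020,000) is divided into 4 shares of £255,000: Ines, Erik, Vidar, and Oren each take £255,000.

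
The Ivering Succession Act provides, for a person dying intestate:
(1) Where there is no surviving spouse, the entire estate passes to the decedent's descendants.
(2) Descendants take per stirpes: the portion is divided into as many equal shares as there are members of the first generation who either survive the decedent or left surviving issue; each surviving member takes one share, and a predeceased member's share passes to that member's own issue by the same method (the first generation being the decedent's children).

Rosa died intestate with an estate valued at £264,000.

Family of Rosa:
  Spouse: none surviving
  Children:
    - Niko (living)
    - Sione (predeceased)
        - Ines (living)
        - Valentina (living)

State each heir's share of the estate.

The entire £264,000 passes to the descendants.
That amount (£264,000) is divided into 2 shares of £132,000: Niko takes £132,000; Sione's £132,000 share passes to Sione's issue.
Sione's share (£132,000) is divided into 2 shares of £66,000: Ines and Valentina each take £66,000.

Niko: £132,000; Ines: £66,000; Valentina: £66,000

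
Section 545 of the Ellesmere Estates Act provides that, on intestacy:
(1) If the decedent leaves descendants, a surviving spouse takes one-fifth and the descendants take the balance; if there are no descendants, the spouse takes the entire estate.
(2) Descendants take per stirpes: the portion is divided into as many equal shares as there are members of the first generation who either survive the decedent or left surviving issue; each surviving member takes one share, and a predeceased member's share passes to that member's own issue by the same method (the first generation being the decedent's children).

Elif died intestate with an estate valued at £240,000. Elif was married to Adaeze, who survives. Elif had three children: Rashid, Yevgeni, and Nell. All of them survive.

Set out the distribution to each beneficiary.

Adaeze takes one-fifth of £240,000 = £48,000. The remaining £192,000 passes to the descendants.
The descendants' portion (£192,000) is divided into 3 shares of £64,000: Rashid, Yevgeni, and Nell each take £64,000.

Adaeze: £48,000; Rashid: £64,000; Yevgeni: £64,000; Nell: £64,000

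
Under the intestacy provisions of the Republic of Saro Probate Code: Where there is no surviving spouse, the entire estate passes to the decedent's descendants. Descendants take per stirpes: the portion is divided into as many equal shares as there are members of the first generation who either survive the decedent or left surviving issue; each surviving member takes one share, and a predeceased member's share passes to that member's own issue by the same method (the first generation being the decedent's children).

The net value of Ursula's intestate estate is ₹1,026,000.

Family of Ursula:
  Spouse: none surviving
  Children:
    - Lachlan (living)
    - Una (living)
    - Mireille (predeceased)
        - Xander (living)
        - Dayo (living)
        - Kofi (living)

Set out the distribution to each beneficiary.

The entire ₹1,026,000 passes to the descendants.
That amount (₹1,026,000) is divided into 3 shares of ₹342,000: Lachlan and Una each take ₹342,000; Mireille's ₹342,000 share passes to Mireille's issue.
Mireille's share (₹342,000) is divided into 3 shares of ₹114,000: Xander, Dayo, and Kofi each take ₹114,000.

Lachlan: ₹342,000; Una: ₹342,000; Xander: ₹114,000; Dayo: ₹114,000; Kofi: ₹114,000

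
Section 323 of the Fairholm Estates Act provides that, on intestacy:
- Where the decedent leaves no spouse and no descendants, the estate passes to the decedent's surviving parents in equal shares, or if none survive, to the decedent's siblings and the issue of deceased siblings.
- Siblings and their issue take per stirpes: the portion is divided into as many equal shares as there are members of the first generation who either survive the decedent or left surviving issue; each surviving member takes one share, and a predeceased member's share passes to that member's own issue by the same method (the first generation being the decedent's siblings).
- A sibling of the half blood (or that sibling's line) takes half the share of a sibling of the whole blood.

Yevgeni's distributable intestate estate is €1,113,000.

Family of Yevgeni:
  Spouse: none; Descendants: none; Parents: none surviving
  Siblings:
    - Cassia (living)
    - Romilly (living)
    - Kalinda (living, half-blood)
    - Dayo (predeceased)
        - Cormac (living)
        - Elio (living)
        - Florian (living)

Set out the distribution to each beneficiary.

The entire €1,113,000 passes to the siblings and their issue.
Counting each half-blood sibling's line as half a unit, there are 7/2 units in €1,113,000, so one unit is €318,000. Whole-blood lines (Cassia, Romilly, and Dayo) take €318,000 each; half-blood lines (Kalinda) take €159,000 each.
Dayo's share (€318,000) is divided into 3 shares of €106,000: Cormac, Elio, and Florian each take €106,000.

Cassia: €318,000; Romilly: €318,000; Kalinda: €159,000; Cormac: €106,000; Elio: €106,000; Florian: €106,000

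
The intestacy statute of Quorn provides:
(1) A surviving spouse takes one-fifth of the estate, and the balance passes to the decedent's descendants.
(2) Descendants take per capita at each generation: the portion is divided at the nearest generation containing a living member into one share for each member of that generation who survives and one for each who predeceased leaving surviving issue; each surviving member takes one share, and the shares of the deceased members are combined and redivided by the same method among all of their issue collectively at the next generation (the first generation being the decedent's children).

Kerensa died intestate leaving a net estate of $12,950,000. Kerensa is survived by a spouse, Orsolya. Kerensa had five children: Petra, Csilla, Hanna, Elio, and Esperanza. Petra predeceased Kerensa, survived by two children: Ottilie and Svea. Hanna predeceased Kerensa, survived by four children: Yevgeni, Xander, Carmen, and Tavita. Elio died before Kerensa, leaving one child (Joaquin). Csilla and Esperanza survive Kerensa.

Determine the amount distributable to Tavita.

Orsolya takes one-fifth of $12,950,000 = $2,590,000. The remaining $10,360,000 passes to the descendants.
The descendants' portion ($10,360,000) is divided at the children's generation into 5 shares of $2,072,000. Csilla and Esperanza each take $2,072,000. The 3 shares of the deceased (Petra, Hanna, and Elio) are combined into a pool of $6,216,000.
That pool ($6,216,000) is divided at the grandchildren's generation equally among Ottilie, Svea, Yevgeni, Xander, Carmen, Tavita, and Joaquin: $888,000 each.

Tavita receives $888,000.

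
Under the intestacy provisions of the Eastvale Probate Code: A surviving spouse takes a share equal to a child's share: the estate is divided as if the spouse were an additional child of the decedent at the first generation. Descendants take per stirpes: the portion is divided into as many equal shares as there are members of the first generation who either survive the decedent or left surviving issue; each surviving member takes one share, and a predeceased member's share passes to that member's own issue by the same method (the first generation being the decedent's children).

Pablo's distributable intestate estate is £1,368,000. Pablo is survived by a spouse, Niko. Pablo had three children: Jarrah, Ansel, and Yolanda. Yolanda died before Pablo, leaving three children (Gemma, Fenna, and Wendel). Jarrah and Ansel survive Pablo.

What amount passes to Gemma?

The spouse counts as an additional share at the children's level, so there are 4 primary shares of £342,000. Niko takes one such share (£342,000).
The children's combined portion (£1,026,000) is divided into 3 shares of £342,000: Jarrah and Ansel each take £342,000; Yolanda's £342,000 share passes to Yolanda's issue.
Yolanda's share (£342,000) is divided into 3 shares of £114,000: Gemma, Fenna, and Wendel each take £114,000.

Gemma receives £114,000.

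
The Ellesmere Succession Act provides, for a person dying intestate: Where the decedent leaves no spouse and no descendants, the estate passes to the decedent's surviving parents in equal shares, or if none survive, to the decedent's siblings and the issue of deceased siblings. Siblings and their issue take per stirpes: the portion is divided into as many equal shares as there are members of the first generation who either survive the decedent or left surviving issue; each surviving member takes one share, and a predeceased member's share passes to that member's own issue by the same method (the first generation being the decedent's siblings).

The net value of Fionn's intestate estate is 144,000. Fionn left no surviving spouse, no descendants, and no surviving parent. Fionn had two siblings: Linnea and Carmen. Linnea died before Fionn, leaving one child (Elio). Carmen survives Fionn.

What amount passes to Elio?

The entire 144,000 passes to the siblings and their issue.
That amount (144,000) is divided into 2 shares of 72,000: Carmen takes 72,000; Linnea's 72,000 share passes to Linnea's issue.
Linnea's share (72,000) passes entirely to Elio.

Elio receives 72,000.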